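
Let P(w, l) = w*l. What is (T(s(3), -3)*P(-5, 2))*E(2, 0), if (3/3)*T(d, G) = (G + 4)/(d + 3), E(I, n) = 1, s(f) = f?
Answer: -5/3 ≈ -1.6667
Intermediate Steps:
P(w, l) = l*w
T(d, G) = (4 + G)/(3 + d) (T(d, G) = (G + 4)/(d + 3) = (4 + G)/(3 + d))
(T(s(3), -3)*P(-5, 2))*E(2, 0) = (((4 - 3)/(3 + 3))*(2*(-5)))*1 = ((1/6)*(-10))*1 = (((⅙)*1)*(-10))*1 = ((⅙)*(-10))*1 = -5/3*1 = -5/3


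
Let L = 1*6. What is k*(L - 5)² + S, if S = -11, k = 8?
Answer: -3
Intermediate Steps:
L = 6
k*(L - 5)² + S = 8*(6 - 5)² - 11 = 8*1² - 11 = 8*1 - 11 = 8 - 11 = -3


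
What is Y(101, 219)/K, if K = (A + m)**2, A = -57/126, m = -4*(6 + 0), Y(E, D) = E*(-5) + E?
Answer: -712656/1054729 ≈ -0.67568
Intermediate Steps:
Y(E, D) = -4*E (Y(E, D) = -5*E + E = -4*E)
m = -24 (m = -4*6 = -24)
A = -19/42 (A = -57*1/126 = -19/42 ≈ -0.45238)
K = 1054729/1764 (K = (-19/42 - 24)**2 = (-1027/42)**2 = 1054729/1764 ≈ 597.92)
Y(101, 219)/K = (-4*101)/(1054729/1764) = -404*1764/1054729 = -712656/1054729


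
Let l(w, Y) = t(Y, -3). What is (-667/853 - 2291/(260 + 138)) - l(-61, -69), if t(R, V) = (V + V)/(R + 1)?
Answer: -19121977/2885699 ≈ -6.6265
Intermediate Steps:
t(R, V) = 2*V/(1 + R) (t(R, V) = (2*V)/(1 + R) = 2*V/(1 + R))
l(w, Y) = -6/(1 + Y) (l(w, Y) = 2*(-3)/(1 + Y) = -6/(1 + Y))
(-667/853 - 2291/(260 + 138)) - l(-61, -69) = (-667/853 - 2291/(260 + 138)) - (-6)/(1 - 69) = (-667*1/853 - 2291/398) - (-6)/(-68) = (-667/853 - 2291*1/398) - (-6)*(-1)/68 = (-667/853 - 2291/398) - 1*3/34 = -2219689/339494 - 3/34 = -19121977/2885699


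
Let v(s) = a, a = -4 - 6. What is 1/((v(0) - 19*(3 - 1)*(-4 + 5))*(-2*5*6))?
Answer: 1/2880 ≈ 0.00034722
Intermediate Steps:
a = -10
v(s) = -10
1/((v(0) - 19*(3 - 1)*(-4 + 5))*(-2*5*6)) = 1/((-10 - 19*(3 - 1)*(-4 + 5))*(-2*5*6)) = 1/((-10 - 38)*(-10*6)) = 1/((-10 - 19*2)*(-60)) = 1/((-10 - 38)*(-60)) = 1/(-48*(-60)) = 1/2880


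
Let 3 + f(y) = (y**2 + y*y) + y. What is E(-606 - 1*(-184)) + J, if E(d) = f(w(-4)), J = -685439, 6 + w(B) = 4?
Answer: -685436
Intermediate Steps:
w(B) = -2 (w(B) = -6 + 4 = -2)
f(y) = -3 + y + 2*y**2 (f(y) = -3 + ((y**2 + y*y) + y) = -3 + ((y**2 + y**2) + y) = -3 + (2*y**2 + y) = -3 + (y + 2*y**2) = -3 + y + 2*y**2)
E(d) = 3 (E(d) = -3 - 2 + 2*(-2)**2 = -3 - 2 + 2*4 = -3 - 2 + 8 = 3)
E(-606 - 1*(-184)) + J = 3 - 685439 = -685436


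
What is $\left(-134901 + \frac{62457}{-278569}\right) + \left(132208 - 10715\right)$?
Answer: $- \frac{3735115609}{278569} \approx -13408.0$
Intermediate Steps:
$\left(-134901 + \frac{62457}{-278569}\right) + \left(132208 - 10715\right) = \left(-134901 + 62457 \left(- \frac{1}{278569}\right)\right) + 121493 = \left(-134901 - \frac{62457}{278569}\right) + 121493 = - \frac{37579299126}{278569} + 121493 = - \frac{3735115609}{278569}$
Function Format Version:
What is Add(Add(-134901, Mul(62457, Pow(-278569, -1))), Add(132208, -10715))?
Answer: Rational(-3735115609, 278569) ≈ -13408.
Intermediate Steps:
Add(Add(-134901, Mul(62457, Pow(-278569, -1))), Add(132208, -10715)) = Add(Add(-134901, Mul(62457, Rational(-1, 278569))), 121493) = Add(Add(-134901, Rational(-62457, 278569)), 121493) = Add(Rational(-37579299126, 278569), 121493) = Rational(-3735115609, 278569)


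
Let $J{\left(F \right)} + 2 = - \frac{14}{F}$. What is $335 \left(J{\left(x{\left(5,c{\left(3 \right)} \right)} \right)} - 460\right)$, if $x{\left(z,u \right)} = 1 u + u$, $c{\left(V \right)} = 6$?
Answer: $- \frac{930965}{6} \approx -1.5516 \cdot 10^{5}$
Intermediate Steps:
$x{\left(z,u \right)} = 2 u$ ($x{\left(z,u \right)} = u + u = 2 u$)
$J{\left(F \right)} = -2 - \frac{14}{F}$
$335 \left(J{\left(x{\left(5,c{\left(3 \right)} \right)} \right)} - 460\right) = 335 \left(\left(-2 - \frac{14}{2 \cdot 6}\right) - 460\right) = 335 \left(\left(-2 - \frac{14}{12}\right) - 460\right) = 335 \left(\left(-2 - \frac{7}{6}\right) - 460\right) = 335 \left(- \frac{19}{6} - 460\right) = 335 \left(- \frac{2779}{6}\right) = - \frac{930965}{6}$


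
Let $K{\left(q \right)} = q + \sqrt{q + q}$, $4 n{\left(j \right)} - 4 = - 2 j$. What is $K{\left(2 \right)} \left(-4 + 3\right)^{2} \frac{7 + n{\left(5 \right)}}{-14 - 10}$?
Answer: $- \frac{11}{12} \approx -0.91667$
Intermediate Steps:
$n{\left(j \right)} = 1 - \frac{j}{2}$ ($n{\left(j \right)} = 1 + \frac{\left(-2\right) j}{4} = 1 - \frac{j}{2}$)
$K{\left(q \right)} = q + \sqrt{2} \sqrt{q}$ ($K{\left(q \right)} = q + \sqrt{2 q} = q + \sqrt{2} \sqrt{q}$)
$K{\left(2 \right)} \left(-4 + 3\right)^{2} \frac{7 + n{\left(5 \right)}}{-14 - 10} = \left(2 + \sqrt{2} \sqrt{2}\right) \left(-4 + 3\right)^{2} \frac{7 + \left(1 - \frac{5}{2}\right)}{-14 - 10} = \left(2 + 2\right) \left(-1\right)^{2} \frac{7 + \left(1 - \frac{5}{2}\right)}{-24} = 4 \cdot 1 \left(7 - \frac{3}{2}\right) \left(- \frac{1}{24}\right) = 4 \cdot \frac{11}{2} \left(- \frac{1}{24}\right) = 4 \left(- \frac{11}{48}\right) = - \frac{11}{12}$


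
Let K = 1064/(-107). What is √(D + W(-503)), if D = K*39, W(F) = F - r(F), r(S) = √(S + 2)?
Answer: √(-10198919 - 11449*I*√501)/107 ≈ 0.37494 - 29.849*I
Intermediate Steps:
r(S) = √(2 + S)
W(F) = F - √(2 + F)
K = -1064/107 (K = 1064*(-1/107) = -1064/107 ≈ -9.9439)
D = -41496/107 (D = -1064/107*39 = -41496/107 ≈ -387.81)
√(D + W(-503)) = √(-41496/107 + (-503 - √(2 - 503))) = √(-41496/107 + (-503 - √(-501))) = √(-41496/107 + (-503 - I*√501)) = √(-95317/107 - I*√501)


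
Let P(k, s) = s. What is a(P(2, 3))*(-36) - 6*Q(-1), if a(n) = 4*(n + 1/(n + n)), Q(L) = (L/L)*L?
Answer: -450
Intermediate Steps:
Q(L) = L (Q(L) = 1*L = L)
a(n) = 2/n + 4*n (a(n) = 4*(n + 1/(2*n)) = 2/n + 4*n)
a(P(2, 3))*(-36) - 6*Q(-1) = (2/3 + 4*3)*(-36) - 6*(-1) = (2*(⅓) + 12)*(-36) + 6 = (⅔ + 12)*(-36) + 6 = (38/3)*(-36) + 6 = -456 + 6 = -450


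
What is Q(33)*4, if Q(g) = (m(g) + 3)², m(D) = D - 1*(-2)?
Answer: 5776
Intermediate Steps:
m(D) = 2 + D (m(D) = D + 2 = 2 + D)
Q(g) = (5 + g)² (Q(g) = ((2 + g) + 3)² = (5 + g)²)
Q(33)*4 = (5 + 33)²*4 = 38²*4 = 1444*4 = 5776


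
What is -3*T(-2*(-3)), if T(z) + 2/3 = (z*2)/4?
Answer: -7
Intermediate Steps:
T(z) = -⅔ + z/2 (T(z) = -⅔ + (z*2)/4 = -⅔ + (2*z)*(¼) = -⅔ + z/2)
-3*T(-2*(-3)) = -3*(-⅔ + (-2*(-3))/2) = -3*(-⅔ + (½)*6) = -3*(-⅔ + 3) = -3*7/3 = -7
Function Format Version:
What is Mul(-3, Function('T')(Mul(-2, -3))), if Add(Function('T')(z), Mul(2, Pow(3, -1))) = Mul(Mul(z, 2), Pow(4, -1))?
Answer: -7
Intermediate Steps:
Function('T')(z) = Add(Rational(-2, 3), Mul(Rational(1, 2), z)) (Function('T')(z) = Add(Rational(-2, 3), Mul(Mul(z, 2), Pow(4, -1))) = Add(Rational(-2, 3), Mul(Mul(2, z), Rational(1, 4))) = Add(Rational(-2, 3), Mul(Rational(1, 2), z)))
Mul(-3, Function('T')(Mul(-2, -3))) = Mul(-3, Add(Rational(-2, 3), Mul(Rational(1, 2), Mul(-2, -3)))) = Mul(-3, Add(Rational(-2, 3), Mul(Rational(1, 2), 6))) = Mul(-3, Add(Rational(-2, 3), 3)) = Mul(-3, Rational(7, 3)) = -7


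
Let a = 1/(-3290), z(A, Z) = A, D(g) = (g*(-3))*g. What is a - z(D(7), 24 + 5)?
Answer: 483629/3290 ≈ 147.00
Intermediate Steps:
D(g) = -3*g² (D(g) = (-3*g)*g = -3*g²)
a = -1/3290 ≈ -0.00030395
a - z(D(7), 24 + 5) = -1/3290 - (-3)*7² = -1/3290 - (-3)*49 = -1/3290 - 1*(-147) = -1/3290 + 147 = 483629/3290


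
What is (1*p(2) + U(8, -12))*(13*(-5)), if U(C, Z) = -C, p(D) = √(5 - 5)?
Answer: 520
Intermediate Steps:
p(D) = 0 (p(D) = √0 = 0)
(1*p(2) + U(8, -12))*(13*(-5)) = (1*0 - 1*8)*(13*(-5)) = (0 - 8)*(-65) = -8*(-65) = 520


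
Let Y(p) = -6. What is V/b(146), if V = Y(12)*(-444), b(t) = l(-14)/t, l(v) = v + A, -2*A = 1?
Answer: -777888/29 ≈ -26824.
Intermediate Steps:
A = -½ (A = -½*1 = -½ ≈ -0.50000)
l(v) = -½ + v (l(v) = v - ½ = -½ + v)
b(t) = -29/(2*t) (b(t) = (-½ - 14)/t = -29/(2*t))
V = 2664 (V = -6*(-444) = 2664)
V/b(146) = 2664/((-29/2/146)) = 2664/((-29/2*1/146)) = 2664/(-29/292) = 2664*(-292/29) = -777888/29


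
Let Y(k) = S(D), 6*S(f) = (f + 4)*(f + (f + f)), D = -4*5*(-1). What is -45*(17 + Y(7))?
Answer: -11565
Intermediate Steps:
D = 20 (D = -20*(-1) = 20)
S(f) = f*(4 + f)/2 (S(f) = ((f + 4)*(f + (f + f)))/6 = ((4 + f)*(f + 2*f))/6 = ((4 + f)*(3*f))/6 = (3*f*(4 + f))/6 = f*(4 + f)/2)
Y(k) = 240 (Y(k) = (½)*20*(4 + 20) = (½)*20*24 = 240)
-45*(17 + Y(7)) = -45*(17 + 240) = -45*257 = -11565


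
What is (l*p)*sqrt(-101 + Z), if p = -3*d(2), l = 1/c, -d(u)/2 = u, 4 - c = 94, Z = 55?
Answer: -2*I*sqrt(46)/15 ≈ -0.90431*I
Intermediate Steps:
c = -90 (c = 4 - 1*94 = 4 - 94 = -90)
d(u) = -2*u
l = -1/90 (l = 1/(-90) = -1/90 ≈ -0.011111)
p = 12 (p = -(-6)*2 = -3*(-4) = 12)
(l*p)*sqrt(-101 + Z) = (-1/90*12)*sqrt(-101 + 55) = -2*I*sqrt(46)/15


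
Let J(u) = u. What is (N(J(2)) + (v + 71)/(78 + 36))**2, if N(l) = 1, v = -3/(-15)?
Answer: 214369/81225 ≈ 2.6392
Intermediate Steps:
v = 1/5 (v = -3*(-1/15) = 1/5 ≈ 0.20000)
(N(J(2)) + (v + 71)/(78 + 36))**2 = (1 + (1/5 + 71)/(78 + 36))**2 = (1 + (356/5)/114)**2 = (1 + (356/5)*(1/114))**2 = (1 + 178/285)**2 = (463/285)**2 = 214369/81225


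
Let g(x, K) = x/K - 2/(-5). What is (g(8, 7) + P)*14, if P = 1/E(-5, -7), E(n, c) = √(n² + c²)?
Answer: 108/5 + 7*√74/37 ≈ 23.227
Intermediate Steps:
E(n, c) = √(c² + n²)
g(x, K) = ⅖ + x/K (g(x, K) = x/K - 2*(-⅕) = x/K + ⅖ = ⅖ + x/K)
P = √74/74 (P = 1/(√((-7)² + (-5)²)) = 1/(√(49 + 25)) = 1/(√74) = √74/74 ≈ 0.11625)
(g(8, 7) + P)*14 = ((⅖ + 8/7) + √74/74)*14 = (54/35 + √74/74)*14 = 108/5 + 7*√74/37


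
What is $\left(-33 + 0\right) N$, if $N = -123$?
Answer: $4059$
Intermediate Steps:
$\left(-33 + 0\right) N = \left(-33 + 0\right) \left(-123\right) = \left(-33\right) \left(-123\right) = 4059$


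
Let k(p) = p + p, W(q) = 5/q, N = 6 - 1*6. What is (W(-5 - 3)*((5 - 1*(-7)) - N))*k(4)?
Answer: -60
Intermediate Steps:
N = 0 (N = 6 - 6 = 0)
k(p) = 2*p
(W(-5 - 3)*((5 - 1*(-7)) - N))*k(4) = ((5/(-5 - 3))*((5 - 1*(-7)) - 1*0))*(2*4) = ((5/(-8))*((5 + 7) + 0))*8 = ((5*(-1/8))*(12 + 0))*8 = -5/8*12*8 = -15/2*8 = -60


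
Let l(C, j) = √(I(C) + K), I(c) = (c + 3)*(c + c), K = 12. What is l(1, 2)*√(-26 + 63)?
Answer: 2*√185 ≈ 27.203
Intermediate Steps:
I(c) = 2*c*(3 + c) (I(c) = (3 + c)*(2*c) = 2*c*(3 + c))
l(C, j) = √(12 + 2*C*(3 + C)) (l(C, j) = √(2*C*(3 + C) + 12) = √(12 + 2*C*(3 + C)))
l(1, 2)*√(-26 + 63) = (√2*√(6 + 1*(3 + 1)))*√(-26 + 63) = (√2*√(6 + 1*4))*√37 = (√2*√(6 + 4))*√37 = (√2*√10)*√37 = (2*√5)*√37 = 2*√185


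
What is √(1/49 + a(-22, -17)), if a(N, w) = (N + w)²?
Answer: √74530/7 ≈ 39.000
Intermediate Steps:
√(1/49 + a(-22, -17)) = √(1/49 + (-22 - 17)²) = √(1/49 + (-39)²) = √(1/49 + 1521) = √(74530/49) = √74530/7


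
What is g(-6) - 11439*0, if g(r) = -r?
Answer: 6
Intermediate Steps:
g(-6) - 11439*0 = -1*(-6) - 11439*0 = 6 - 279*0 = 6 + 0 = 6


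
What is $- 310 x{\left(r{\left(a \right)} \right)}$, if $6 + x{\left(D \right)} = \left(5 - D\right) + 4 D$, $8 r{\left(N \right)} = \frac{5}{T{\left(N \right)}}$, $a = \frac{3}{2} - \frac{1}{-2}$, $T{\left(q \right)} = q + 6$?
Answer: $\frac{7595}{32} \approx 237.34$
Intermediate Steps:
$T{\left(q \right)} = 6 + q$
$a = 2$ ($a = 3 \cdot \frac{1}{2} - - \frac{1}{2} = \frac{3}{2} + \frac{1}{2} = 2$)
$r{\left(N \right)} = \frac{5}{8 \left(6 + N\right)}$ ($r{\left(N \right)} = \frac{5 \frac{1}{6 + N}}{8} = \frac{5}{8 \left(6 + N\right)}$)
$x{\left(D \right)} = -1 + 3 D$ ($x{\left(D \right)} = -6 + \left(\left(5 - D\right) + 4 D\right) = -6 + \left(5 + 3 D\right) = -1 + 3 D$)
$- 310 x{\left(r{\left(a \right)} \right)} = - 310 \left(-1 + 3 \frac{5}{8 \left(6 + 2\right)}\right) = - 310 \left(-1 + 3 \frac{5}{8 \cdot 8}\right) = - 310 \left(-1 + 3 \cdot \frac{5}{8} \cdot \frac{1}{8}\right) = - 310 \left(-1 + 3 \cdot \frac{5}{64}\right) = - 310 \left(-1 + \frac{15}{64}\right) = \left(-310\right) \left(- \frac{49}{64}\right) = \frac{7595}{32}$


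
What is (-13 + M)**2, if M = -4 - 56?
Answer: 5329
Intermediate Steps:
M = -60
(-13 + M)**2 = (-13 - 60)**2 = (-73)**2 = 5329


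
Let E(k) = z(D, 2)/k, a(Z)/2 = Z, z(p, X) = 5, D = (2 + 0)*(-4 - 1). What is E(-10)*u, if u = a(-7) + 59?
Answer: -45/2 ≈ -22.500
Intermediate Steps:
D = -10 (D = 2*(-5) = -10)
a(Z) = 2*Z
E(k) = 5/k
u = 45 (u = 2*(-7) + 59 = -14 + 59 = 45)
E(-10)*u = (5/(-10))*45 = (5*(-⅒))*45 = -½*45 = -45/2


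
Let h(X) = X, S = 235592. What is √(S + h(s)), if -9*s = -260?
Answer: 2*√530147/3 ≈ 485.41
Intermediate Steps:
s = 260/9 (s = -⅑*(-260) = 260/9 ≈ 28.889)
√(S + h(s)) = √(235592 + 260/9) = √(2120588/9) = 2*√530147/3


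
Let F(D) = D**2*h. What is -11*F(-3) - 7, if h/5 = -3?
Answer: 1478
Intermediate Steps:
h = -15 (h = 5*(-3) = -15)
F(D) = -15*D**2 (F(D) = D**2*(-15) = -15*D**2)
-11*F(-3) - 7 = -(-165)*(-3)**2 - 7 = -(-165)*9 - 7 = -11*(-135) - 7 = 1485 - 7 = 1478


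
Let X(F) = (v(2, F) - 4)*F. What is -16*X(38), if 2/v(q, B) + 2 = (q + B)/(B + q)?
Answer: 3648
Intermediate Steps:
v(q, B) = -2 (v(q, B) = 2/(-2 + (q + B)/(B + q)) = 2/(-2 + (B + q)/(B + q)) = 2/(-2 + 1) = 2/(-1) = 2*(-1) = -2)
X(F) = -6*F (X(F) = (-2 - 4)*F = -6*F)
-16*X(38) = -(-96)*38 = -16*(-228) = 3648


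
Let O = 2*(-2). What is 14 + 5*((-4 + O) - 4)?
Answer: -46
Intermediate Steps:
O = -4
14 + 5*((-4 + O) - 4) = 14 + 5*((-4 - 4) - 4) = 14 + 5*(-8 - 4) = 14 + 5*(-12) = 14 - 60 = -46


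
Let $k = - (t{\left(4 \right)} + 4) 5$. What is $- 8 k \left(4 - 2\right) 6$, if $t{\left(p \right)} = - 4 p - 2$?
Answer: $-6720$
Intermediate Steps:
$t{\left(p \right)} = -2 - 4 p$
$k = 70$ ($k = - (\left(-2 - 16\right) + 4) 5 = - (-18 + 4) 5 = \left(-1\right) \left(-14\right) 5 = 14 \cdot 5 = 70$)
$- 8 k \left(4 - 2\right) 6 = \left(-8\right) 70 \left(4 - 2\right) 6 = - 560 \cdot 2 \cdot 6 = \left(-560\right) 12 = -6720$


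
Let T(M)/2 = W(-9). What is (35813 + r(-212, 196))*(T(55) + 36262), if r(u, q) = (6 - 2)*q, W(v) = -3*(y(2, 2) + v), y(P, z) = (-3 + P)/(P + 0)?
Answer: 1329166443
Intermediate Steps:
y(P, z) = (-3 + P)/P
W(v) = 3/2 - 3*v (W(v) = -3*((-3 + 2)/2 + v) = -3*((½)*(-1) + v) = -3*(-½ + v) = 3/2 - 3*v)
r(u, q) = 4*q
T(M) = 57 (T(M) = 2*(3/2 - 3*(-9)) = 2*(3/2 + 27) = 2*(57/2) = 57)
(35813 + r(-212, 196))*(T(55) + 36262) = (35813 + 4*196)*(57 + 36262) = (35813 + 784)*36319 = 36597*36319 = 1329166443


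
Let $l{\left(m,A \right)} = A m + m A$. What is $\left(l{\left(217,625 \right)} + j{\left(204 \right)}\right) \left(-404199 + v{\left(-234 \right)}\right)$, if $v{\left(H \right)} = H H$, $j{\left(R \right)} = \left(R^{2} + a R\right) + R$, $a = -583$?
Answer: $-67840165134$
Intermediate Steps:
$l{\left(m,A \right)} = 2 A m$ ($l{\left(m,A \right)} = A m + A m = 2 A m$)
$j{\left(R \right)} = R^{2} - 582 R$ ($j{\left(R \right)} = \left(R^{2} - 583 R\right) + R = R^{2} - 582 R$)
$v{\left(H \right)} = H^{2}$
$\left(l{\left(217,625 \right)} + j{\left(204 \right)}\right) \left(-404199 + v{\left(-234 \right)}\right) = \left(2 \cdot 625 \cdot 217 + 204 \left(-582 + 204\right)\right) \left(-404199 + \left(-234\right)^{2}\right) = \left(271250 + 204 \left(-378\right)\right) \left(-404199 + 54756\right) = \left(271250 - 77112\right) \left(-349443\right) = 194138 \left(-349443\right) = -67840165134$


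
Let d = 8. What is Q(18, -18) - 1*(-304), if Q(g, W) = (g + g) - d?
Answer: 332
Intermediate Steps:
Q(g, W) = -8 + 2*g (Q(g, W) = (g + g) - 1*8 = 2*g - 8 = -8 + 2*g)
Q(18, -18) - 1*(-304) = (-8 + 2*18) - 1*(-304) = (-8 + 36) + 304 = 28 + 304 = 332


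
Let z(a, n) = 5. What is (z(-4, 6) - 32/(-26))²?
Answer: 6561/169 ≈ 38.823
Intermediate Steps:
(z(-4, 6) - 32/(-26))² = (5 - 32/(-26))² = (5 - 32*(-1/26))² = (5 + 16/13)² = (81/13)² = 6561/169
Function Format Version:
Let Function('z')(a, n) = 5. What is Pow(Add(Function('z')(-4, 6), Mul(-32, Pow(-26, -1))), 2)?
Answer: Rational(6561, 169) ≈ 38.823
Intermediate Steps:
Pow(Add(Function('z')(-4, 6), Mul(-32, Pow(-26, -1))), 2) = Pow(Add(5, Mul(-32, Pow(-26, -1))), 2) = Pow(Add(5, Mul(-32, Rational(-1, 26))), 2) = Pow(Add(5, Rational(16, 13)), 2) = Pow(Rational(81, 13), 2) = Rational(6561, 169)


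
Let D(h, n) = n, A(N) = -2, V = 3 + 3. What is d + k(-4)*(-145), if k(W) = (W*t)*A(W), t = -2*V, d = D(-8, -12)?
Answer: 13908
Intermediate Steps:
V = 6
d = -12
t = -12 (t = -2*6 = -12)
k(W) = 24*W (k(W) = (W*(-12))*(-2) = -12*W*(-2) = 24*W)
d + k(-4)*(-145) = -12 + (24*(-4))*(-145) = -12 - 96*(-145) = -12 + 13920 = 13908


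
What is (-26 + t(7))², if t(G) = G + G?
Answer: 144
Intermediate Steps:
t(G) = 2*G
(-26 + t(7))² = (-26 + 2*7)² = (-26 + 14)² = (-12)² = 144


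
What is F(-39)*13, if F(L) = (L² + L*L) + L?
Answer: 39039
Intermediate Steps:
F(L) = L + 2*L² (F(L) = (L² + L²) + L = 2*L² + L = L + 2*L²)
F(-39)*13 = -39*(1 + 2*(-39))*13 = -39*(1 - 78)*13 = -39*(-77)*13 = 3003*13 = 39039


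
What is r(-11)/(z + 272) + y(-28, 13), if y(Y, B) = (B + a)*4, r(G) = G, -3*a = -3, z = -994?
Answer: 40443/722 ≈ 56.015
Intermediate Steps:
a = 1 (a = -⅓*(-3) = 1)
y(Y, B) = 4 + 4*B (y(Y, B) = (B + 1)*4 = (1 + B)*4 = 4 + 4*B)
r(-11)/(z + 272) + y(-28, 13) = -11/(-994 + 272) + (4 + 4*13) = -11/(-722) + (4 + 52) = -1/722*(-11) + 56 = 11/722 + 56 = 40443/722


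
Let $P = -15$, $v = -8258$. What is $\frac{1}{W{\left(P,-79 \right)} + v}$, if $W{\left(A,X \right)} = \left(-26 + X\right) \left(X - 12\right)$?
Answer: $\frac{1}{1297} \approx 0.00077101$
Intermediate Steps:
$W{\left(A,X \right)} = \left(-26 + X\right) \left(-12 + X\right)$
$\frac{1}{W{\left(P,-79 \right)} + v} = \frac{1}{\left(312 + \left(-79\right)^{2} - -3002\right) - 8258} = \frac{1}{\left(312 + 6241 + 3002\right) - 8258} = \frac{1}{9555 - 8258} = \frac{1}{1297}$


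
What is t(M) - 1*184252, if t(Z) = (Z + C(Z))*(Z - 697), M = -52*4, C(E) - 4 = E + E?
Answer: 376848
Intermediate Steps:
C(E) = 4 + 2*E (C(E) = 4 + (E + E) = 4 + 2*E)
M = -208
t(Z) = (-697 + Z)*(4 + 3*Z) (t(Z) = (Z + (4 + 2*Z))*(Z - 697) = (4 + 3*Z)*(-697 + Z) = (-697 + Z)*(4 + 3*Z))
t(M) - 1*184252 = (-2788 - 2087*(-208) + 3*(-208)²) - 1*184252 = (-2788 + 434096 + 3*43264) - 184252 = (-2788 + 434096 + 129792) - 184252 = 561100 - 184252 = 376848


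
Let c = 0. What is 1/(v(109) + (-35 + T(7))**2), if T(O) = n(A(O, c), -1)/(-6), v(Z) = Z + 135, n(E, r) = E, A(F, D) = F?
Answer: 36/55873 ≈ 0.00064432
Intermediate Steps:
v(Z) = 135 + Z
T(O) = -O/6 (T(O) = O/(-6) = O*(-1/6) = -O/6)
1/(v(109) + (-35 + T(7))**2) = 1/((135 + 109) + (-35 - 1/6*7)**2) = 1/(244 + (-35 - 7/6)**2) = 1/(244 + (-217/6)**2) = 1/(244 + 47089/36) = 1/(55873/36) = 36/55873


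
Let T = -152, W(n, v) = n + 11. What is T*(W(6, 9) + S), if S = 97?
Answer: -17328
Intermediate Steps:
W(n, v) = 11 + n
T*(W(6, 9) + S) = -152*((11 + 6) + 97) = -152*(17 + 97) = -152*114 = -17328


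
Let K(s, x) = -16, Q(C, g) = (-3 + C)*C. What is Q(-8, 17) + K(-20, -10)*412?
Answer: -6504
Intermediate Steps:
Q(C, g) = C*(-3 + C)
Q(-8, 17) + K(-20, -10)*412 = -8*(-3 - 8) - 16*412 = -8*(-11) - 6592 = 88 - 6592 = -6504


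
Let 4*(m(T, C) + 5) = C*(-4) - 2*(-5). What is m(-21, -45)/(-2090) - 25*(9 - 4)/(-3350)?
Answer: 951/56012 ≈ 0.016979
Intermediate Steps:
m(T, C) = -5/2 - C (m(T, C) = -5 + (C*(-4) - 2*(-5))/4 = -5 + (-4*C + 10)/4 = -5 + (10 - 4*C)/4 = -5 + (5/2 - C) = -5/2 - C)
m(-21, -45)/(-2090) - 25*(9 - 4)/(-3350) = (-5/2 - 1*(-45))/(-2090) - 25*(9 - 4)/(-3350) = (-5/2 + 45)*(-1/2090) - 25*5*(-1/3350) = (85/2)*(-1/2090) - 125*(-1/3350) = -17/836 + 5/134 = 951/56012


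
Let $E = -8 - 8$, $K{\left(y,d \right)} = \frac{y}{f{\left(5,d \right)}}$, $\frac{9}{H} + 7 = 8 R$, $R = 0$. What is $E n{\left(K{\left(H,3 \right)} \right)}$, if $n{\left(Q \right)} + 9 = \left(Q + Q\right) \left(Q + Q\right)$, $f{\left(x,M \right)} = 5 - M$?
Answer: $\frac{5760}{49} \approx 117.55$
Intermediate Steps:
$H = - \frac{9}{7}$ ($H = \frac{9}{-7 + 8 \cdot 0} = \frac{9}{-7 + 0} = \frac{9}{-7} = 9 \left(- \frac{1}{7}\right) = - \frac{9}{7} \approx -1.2857$)
$K{\left(y,d \right)} = \frac{y}{5 - d}$
$n{\left(Q \right)} = -9 + 4 Q^{2}$ ($n{\left(Q \right)} = -9 + \left(Q + Q\right) \left(Q + Q\right) = -9 + 2 Q 2 Q = -9 + 4 Q^{2}$)
$E = -16$ ($E = -8 - 8 = -16$)
$E n{\left(K{\left(H,3 \right)} \right)} = - 16 \left(-9 + 4 \left(\left(-1\right) \left(- \frac{9}{7}\right) \frac{1}{-5 + 3}\right)^{2}\right) = - 16 \left(-9 + 4 \left(\left(-1\right) \left(- \frac{9}{7}\right) \frac{1}{-2}\right)^{2}\right) = - 16 \left(-9 + 4 \left(\left(-1\right) \left(- \frac{9}{7}\right) \left(- \frac{1}{2}\right)\right)^{2}\right) = - 16 \left(-9 + 4 \left(- \frac{9}{14}\right)^{2}\right) = - 16 \left(-9 + 4 \cdot \frac{81}{196}\right) = - 16 \left(-9 + \frac{81}{49}\right) = \left(-16\right) \left(- \frac{360}{49}\right) = \frac{5760}{49}$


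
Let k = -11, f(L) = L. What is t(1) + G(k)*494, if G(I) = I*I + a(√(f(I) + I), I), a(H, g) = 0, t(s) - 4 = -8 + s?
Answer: 59771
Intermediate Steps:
t(s) = -4 + s (t(s) = 4 + (-8 + s) = -4 + s)
G(I) = I² (G(I) = I*I + 0 = I² + 0 = I²)
t(1) + G(k)*494 = (-4 + 1) + (-11)²*494 = -3 + 121*494 = -3 + 59774 = 59771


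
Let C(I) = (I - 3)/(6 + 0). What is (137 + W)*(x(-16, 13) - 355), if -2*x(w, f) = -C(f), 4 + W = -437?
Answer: 323000/3 ≈ 1.0767e+5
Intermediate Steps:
C(I) = -½ + I/6 (C(I) = (-3 + I)/6 = (-3 + I)*(⅙) = -½ + I/6)
W = -441 (W = -4 - 437 = -441)
x(w, f) = -¼ + f/12 (x(w, f) = -(-1)*(-½ + f/6)/2 = -(½ - f/6)/2 = -¼ + f/12)
(137 + W)*(x(-16, 13) - 355) = (137 - 441)*((-¼ + (1/12)*13) - 355) = -304*((-¼ + 13/12) - 355) = -304*(⅚ - 355) = -304*(-2125/6) = 323000/3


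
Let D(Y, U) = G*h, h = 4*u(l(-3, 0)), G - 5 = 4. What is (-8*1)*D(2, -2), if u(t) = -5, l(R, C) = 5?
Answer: 1440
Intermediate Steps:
G = 9 (G = 5 + 4 = 9)
h = -20 (h = 4*(-5) = -20)
D(Y, U) = -180 (D(Y, U) = 9*(-20) = -180)
(-8*1)*D(2, -2) = -8*1*(-180) = -8*(-180) = 1440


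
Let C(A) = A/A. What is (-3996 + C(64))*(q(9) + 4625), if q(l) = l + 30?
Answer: -18632680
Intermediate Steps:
q(l) = 30 + l
C(A) = 1
(-3996 + C(64))*(q(9) + 4625) = (-3996 + 1)*((30 + 9) + 4625) = -3995*(39 + 4625) = -3995*4664 = -18632680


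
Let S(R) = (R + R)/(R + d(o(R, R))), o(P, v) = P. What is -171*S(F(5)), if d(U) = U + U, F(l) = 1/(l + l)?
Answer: -114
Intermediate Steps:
F(l) = 1/(2*l)
d(U) = 2*U
S(R) = 2/3 (S(R) = (R + R)/(R + 2*R) = (2*R)/((3*R)) = (2*R)*(1/(3*R)) = 2/3)
-171*S(F(5)) = -171*2/3 = -114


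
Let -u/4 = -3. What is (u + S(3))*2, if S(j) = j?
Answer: 30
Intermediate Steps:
u = 12 (u = -4*(-3) = 12)
(u + S(3))*2 = (12 + 3)*2 = 15*2 = 30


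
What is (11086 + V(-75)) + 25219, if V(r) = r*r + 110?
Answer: 42040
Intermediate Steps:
V(r) = 110 + r**2 (V(r) = r**2 + 110 = 110 + r**2)
(11086 + V(-75)) + 25219 = (11086 + (110 + (-75)**2)) + 25219 = (11086 + (110 + 5625)) + 25219 = (11086 + 5735) + 25219 = 16821 + 25219 = 42040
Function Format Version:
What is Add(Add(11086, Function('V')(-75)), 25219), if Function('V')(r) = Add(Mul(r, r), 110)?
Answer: 42040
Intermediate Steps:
Function('V')(r) = Add(110, Pow(r, 2)) (Function('V')(r) = Add(Pow(r, 2), 110) = Add(110, Pow(r, 2)))
Add(Add(11086, Function('V')(-75)), 25219) = Add(Add(11086, Add(110, Pow(-75, 2))), 25219) = Add(Add(11086, Add(110, 5625)), 25219) = Add(Add(11086, 5735), 25219) = Add(16821, 25219) = 42040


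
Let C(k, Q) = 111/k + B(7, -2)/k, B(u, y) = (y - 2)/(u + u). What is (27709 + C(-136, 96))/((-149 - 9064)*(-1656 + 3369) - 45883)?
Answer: -26378193/15068019904 ≈ -0.0017506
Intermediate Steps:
B(u, y) = (-2 + y)/(2*u) (B(u, y) = (-2 + y)/((2*u)) = (-2 + y)*(1/(2*u)) = (-2 + y)/(2*u))
C(k, Q) = 775/(7*k) (C(k, Q) = 111/k + ((½)*(-2 - 2)/7)/k = 111/k + ((½)*(⅐)*(-4))/k = 111/k - 2/(7*k) = 775/(7*k))
(27709 + C(-136, 96))/((-149 - 9064)*(-1656 + 3369) - 45883) = (27709 + (775/7)/(-136))/((-149 - 9064)*(-1656 + 3369) - 45883) = (27709 + (775/7)*(-1/136))/(-9213*1713 - 45883) = (27709 - 775/952)/(-15781869 - 45883) = (26378193/952)/(-15827752) = (26378193/952)*(-1/15827752) = -26378193/15068019904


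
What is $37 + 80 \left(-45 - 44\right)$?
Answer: $-7083$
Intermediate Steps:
$37 + 80 \left(-45 - 44\right) = 37 + 80 \left(-89\right) = 37 - 7120 = -7083$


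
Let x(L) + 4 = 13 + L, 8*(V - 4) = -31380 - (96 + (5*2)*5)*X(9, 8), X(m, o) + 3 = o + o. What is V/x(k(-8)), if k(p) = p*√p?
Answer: -149607/2372 - 66492*I*√2/593 ≈ -63.072 - 158.57*I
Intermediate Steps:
X(m, o) = -3 + 2*o (X(m, o) = -3 + (o + o) = -3 + 2*o)
k(p) = p^(3/2)
V = -16623/4 (V = 4 + (-31380 - (96 + (5*2)*5)*(-3 + 2*8))/8 = 4 + (-31380 - (96 + 10*5)*(-3 + 16))/8 = 4 + (-31380 - (96 + 50)*13)/8 = 4 + (-31380 - 146*13)/8 = 4 + (-31380 - 1*1898)/8 = 4 + (-31380 - 1898)/8 = 4 + (⅛)*(-33278) = 4 - 16639/4 = -16623/4 ≈ -4155.8)
x(L) = 9 + L (x(L) = -4 + (13 + L) = 9 + L)
V/x(k(-8)) = -16623/(4*(9 + (-8)^(3/2))) = -16623/(4*(9 - 16*I*√2))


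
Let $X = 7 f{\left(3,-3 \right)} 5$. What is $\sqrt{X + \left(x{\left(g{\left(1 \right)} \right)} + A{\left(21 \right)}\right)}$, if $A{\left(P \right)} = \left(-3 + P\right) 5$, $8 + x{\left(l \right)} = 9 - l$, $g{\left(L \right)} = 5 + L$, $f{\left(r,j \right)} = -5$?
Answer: $3 i \sqrt{10} \approx 9.4868 i$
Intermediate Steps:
$X = -175$ ($X = 7 \left(-5\right) 5 = \left(-35\right) 5 = -175$)
$x{\left(l \right)} = 1 - l$ ($x{\left(l \right)} = -8 - \left(-9 + l\right) = 1 - l$)
$A{\left(P \right)} = -15 + 5 P$
$\sqrt{X + \left(x{\left(g{\left(1 \right)} \right)} + A{\left(21 \right)}\right)} = \sqrt{-175 + \left(\left(1 - \left(5 + 1\right)\right) + \left(-15 + 5 \cdot 21\right)\right)} = \sqrt{-175 + \left(\left(1 - 6\right) + \left(-15 + 105\right)\right)} = \sqrt{-175 + \left(\left(1 - 6\right) + 90\right)} = \sqrt{-175 + \left(-5 + 90\right)} = \sqrt{-175 + 85} = \sqrt{-90} = 3 i \sqrt{10}$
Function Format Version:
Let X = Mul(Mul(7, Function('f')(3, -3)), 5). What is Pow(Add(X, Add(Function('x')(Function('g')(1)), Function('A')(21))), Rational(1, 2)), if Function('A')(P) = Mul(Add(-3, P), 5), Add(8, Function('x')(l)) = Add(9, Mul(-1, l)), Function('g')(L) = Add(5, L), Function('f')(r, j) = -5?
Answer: Mul(3, I, Pow(10, Rational(1, 2))) ≈ Mul(9.4868, I)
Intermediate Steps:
X = -175 (X = Mul(Mul(7, -5), 5) = Mul(-35, 5) = -175)
Function('x')(l) = Add(1, Mul(-1, l)) (Function('x')(l) = Add(-8, Add(9, Mul(-1, l))) = Add(1, Mul(-1, l)))
Function('A')(P) = Add(-15, Mul(5, P))
Pow(Add(X, Add(Function('x')(Function('g')(1)), Function('A')(21))), Rational(1, 2)) = Pow(Add(-175, Add(Add(1, Mul(-1, Add(5, 1))), Add(-15, Mul(5, 21)))), Rational(1, 2)) = Pow(Add(-175, Add(Add(1, Mul(-1, 6)), Add(-15, 105))), Rational(1, 2)) = Pow(Add(-175, Add(Add(1, -6), 90)), Rational(1, 2)) = Pow(Add(-175, Add(-5, 90)), Rational(1, 2)) = Pow(Add(-175, 85), Rational(1, 2)) = Pow(-90, Rational(1, 2)) = Mul(3, I, Pow(10, Rational(1, 2)))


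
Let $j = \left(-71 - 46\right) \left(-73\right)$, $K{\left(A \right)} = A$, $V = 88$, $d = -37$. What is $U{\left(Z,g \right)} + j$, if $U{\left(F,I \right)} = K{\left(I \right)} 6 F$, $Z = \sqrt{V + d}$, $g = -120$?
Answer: $8541 - 720 \sqrt{51} \approx 3399.2$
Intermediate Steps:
$Z = \sqrt{51}$ ($Z = \sqrt{88 - 37} = \sqrt{51} \approx 7.1414$)
$j = 8541$ ($j = \left(-117\right) \left(-73\right) = 8541$)
$U{\left(F,I \right)} = 6 F I$ ($U{\left(F,I \right)} = I 6 F = 6 I F = 6 F I$)
$U{\left(Z,g \right)} + j = 6 \sqrt{51} \left(-120\right) + 8541 = - 720 \sqrt{51} + 8541 = 8541 - 720 \sqrt{51}$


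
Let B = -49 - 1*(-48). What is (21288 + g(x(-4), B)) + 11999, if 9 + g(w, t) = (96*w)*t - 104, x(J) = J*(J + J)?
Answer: 30102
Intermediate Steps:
B = -1 (B = -49 + 48 = -1)
x(J) = 2*J**2 (x(J) = J*(2*J) = 2*J**2)
g(w, t) = -113 + 96*t*w (g(w, t) = -9 + ((96*w)*t - 104) = -9 + (96*t*w - 104) = -9 + (-104 + 96*t*w) = -113 + 96*t*w)
(21288 + g(x(-4), B)) + 11999 = (21288 + (-113 + 96*(-1)*(2*(-4)**2))) + 11999 = (21288 + (-113 + 96*(-1)*(2*16))) + 11999 = (21288 + (-113 + 96*(-1)*32)) + 11999 = (21288 + (-113 - 3072)) + 11999 = (21288 - 3185) + 11999 = 18103 + 11999 = 30102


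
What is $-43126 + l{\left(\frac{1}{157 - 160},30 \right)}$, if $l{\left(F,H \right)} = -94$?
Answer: $-43220$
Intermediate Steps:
$-43126 + l{\left(\frac{1}{157 - 160},30 \right)} = -43126 - 94 = -43220$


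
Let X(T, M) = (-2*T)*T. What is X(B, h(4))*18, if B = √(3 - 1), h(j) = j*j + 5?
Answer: -72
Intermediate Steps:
h(j) = 5 + j² (h(j) = j² + 5 = 5 + j²)
B = √2 ≈ 1.4142
X(T, M) = -2*T²
X(B, h(4))*18 = -2*(√2)²*18 = -2*2*18 = -4*18 = -72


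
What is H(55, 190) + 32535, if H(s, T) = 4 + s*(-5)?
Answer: 32264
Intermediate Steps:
H(s, T) = 4 - 5*s
H(55, 190) + 32535 = (4 - 5*55) + 32535 = (4 - 275) + 32535 = -271 + 32535 = 32264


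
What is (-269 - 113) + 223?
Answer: -159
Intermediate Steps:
(-269 - 113) + 223 = -382 + 223 = -159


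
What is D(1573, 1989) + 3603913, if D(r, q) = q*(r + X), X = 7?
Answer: 6746533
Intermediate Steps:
D(r, q) = q*(7 + r) (D(r, q) = q*(r + 7) = q*(7 + r))
D(1573, 1989) + 3603913 = 1989*(7 + 1573) + 3603913 = 1989*1580 + 3603913 = 3142620 + 3603913 = 6746533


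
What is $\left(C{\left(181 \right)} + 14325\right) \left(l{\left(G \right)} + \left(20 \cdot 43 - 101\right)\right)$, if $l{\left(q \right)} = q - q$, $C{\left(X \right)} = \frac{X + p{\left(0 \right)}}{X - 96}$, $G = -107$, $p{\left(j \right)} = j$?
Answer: $\frac{924314754}{85} \approx 1.0874 \cdot 10^{7}$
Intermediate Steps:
$C{\left(X \right)} = \frac{X}{-96 + X}$ ($C{\left(X \right)} = \frac{X + 0}{X - 96} = \frac{X}{-96 + X}$)
$l{\left(q \right)} = 0$
$\left(C{\left(181 \right)} + 14325\right) \left(l{\left(G \right)} + \left(20 \cdot 43 - 101\right)\right) = \left(\frac{181}{-96 + 181} + 14325\right) \left(0 + \left(20 \cdot 43 - 101\right)\right) = \left(\frac{181}{85} + 14325\right) \left(0 + \left(860 - 101\right)\right) = \left(181 \cdot \frac{1}{85} + 14325\right) \left(0 + 759\right) = \left(\frac{181}{85} + 14325\right) 759 = \frac{1217806}{85} \cdot 759 = \frac{924314754}{85}$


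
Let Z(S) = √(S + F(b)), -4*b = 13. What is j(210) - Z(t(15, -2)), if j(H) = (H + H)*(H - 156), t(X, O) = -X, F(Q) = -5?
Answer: 22680 - 2*I*√5 ≈ 22680.0 - 4.4721*I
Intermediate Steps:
b = -13/4 (b = -¼*13 = -13/4 ≈ -3.2500)
Z(S) = √(-5 + S) (Z(S) = √(S - 5) = √(-5 + S))
j(H) = 2*H*(-156 + H) (j(H) = (2*H)*(-156 + H) = 2*H*(-156 + H))
j(210) - Z(t(15, -2)) = 2*210*(-156 + 210) - √(-5 - 1*15) = 2*210*54 - √(-5 - 15) = 22680 - √(-20) = 22680 - 2*I*√5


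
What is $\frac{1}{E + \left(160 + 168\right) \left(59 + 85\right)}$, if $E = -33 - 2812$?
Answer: $\frac{1}{44387} \approx 2.2529 \cdot 10^{-5}$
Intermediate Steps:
$E = -2845$ ($E = -33 - 2812 = -2845$)
$\frac{1}{E + \left(160 + 168\right) \left(59 + 85\right)} = \frac{1}{-2845 + \left(160 + 168\right) \left(59 + 85\right)} = \frac{1}{-2845 + 328 \cdot 144} = \frac{1}{-2845 + 47232} = \frac{1}{44387}$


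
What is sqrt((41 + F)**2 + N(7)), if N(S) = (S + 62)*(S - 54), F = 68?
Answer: sqrt(8638) ≈ 92.941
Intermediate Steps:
N(S) = (-54 + S)*(62 + S) (N(S) = (62 + S)*(-54 + S) = (-54 + S)*(62 + S))
sqrt((41 + F)**2 + N(7)) = sqrt((41 + 68)**2 + (-3348 + 7**2 + 8*7)) = sqrt(109**2 + (-3348 + 49 + 56)) = sqrt(11881 - 3243) = sqrt(8638)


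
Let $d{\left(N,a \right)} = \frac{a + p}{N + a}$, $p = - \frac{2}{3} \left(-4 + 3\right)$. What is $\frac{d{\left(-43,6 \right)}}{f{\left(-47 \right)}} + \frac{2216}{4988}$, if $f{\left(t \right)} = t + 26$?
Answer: $\frac{1316314}{2906757} \approx 0.45285$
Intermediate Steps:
$p = \frac{2}{3}$ ($p = \left(-2\right) \frac{1}{3} \left(-1\right) = \left(- \frac{2}{3}\right) \left(-1\right) = \frac{2}{3} \approx 0.66667$)
$d{\left(N,a \right)} = \frac{\frac{2}{3} + a}{N + a}$ ($d{\left(N,a \right)} = \frac{a + \frac{2}{3}}{N + a} = \frac{\frac{2}{3} + a}{N + a}$)
$f{\left(t \right)} = 26 + t$
$\frac{d{\left(-43,6 \right)}}{f{\left(-47 \right)}} + \frac{2216}{4988} = \frac{\frac{1}{-43 + 6} \left(\frac{2}{3} + 6\right)}{26 - 47} + \frac{2216}{4988} = \frac{\frac{1}{-37} \cdot \frac{20}{3}}{-21} + 2216 \cdot \frac{1}{4988} = \left(- \frac{1}{37}\right) \frac{20}{3} \left(- \frac{1}{21}\right) + \frac{554}{1247} = \left(- \frac{20}{111}\right) \left(- \frac{1}{21}\right) + \frac{554}{1247} = \frac{20}{2331} + \frac{554}{1247} = \frac{1316314}{2906757}$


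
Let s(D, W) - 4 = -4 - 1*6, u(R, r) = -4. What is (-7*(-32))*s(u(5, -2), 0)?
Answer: -1344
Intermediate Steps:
s(D, W) = -6 (s(D, W) = 4 + (-4 - 1*6) = 4 + (-4 - 6) = 4 - 10 = -6)
(-7*(-32))*s(u(5, -2), 0) = -7*(-32)*(-6) = 224*(-6) = -1344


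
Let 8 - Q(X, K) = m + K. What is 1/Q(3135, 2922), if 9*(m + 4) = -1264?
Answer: -9/24926 ≈ -0.00036107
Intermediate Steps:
m = -1300/9 (m = -4 + (⅑)*(-1264) = -4 - 1264/9 = -1300/9 ≈ -144.44)
Q(X, K) = 1372/9 - K (Q(X, K) = 8 - (-1300/9 + K) = 8 + (1300/9 - K) = 1372/9 - K)
1/Q(3135, 2922) = 1/(1372/9 - 1*2922) = 1/(1372/9 - 2922) = 1/(-24926/9) = -9/24926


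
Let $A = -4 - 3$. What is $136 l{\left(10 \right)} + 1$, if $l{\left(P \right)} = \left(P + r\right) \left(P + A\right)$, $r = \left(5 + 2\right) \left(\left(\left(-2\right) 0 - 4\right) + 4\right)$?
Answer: $4081$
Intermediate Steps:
$A = -7$ ($A = -4 - 3 = -7$)
$r = 0$ ($r = 7 \left(\left(0 - 4\right) + 4\right) = 7 \left(-4 + 4\right) = 7 \cdot 0 = 0$)
$l{\left(P \right)} = P \left(-7 + P\right)$ ($l{\left(P \right)} = \left(P + 0\right) \left(P - 7\right) = P \left(-7 + P\right)$)
$136 l{\left(10 \right)} + 1 = 136 \cdot 10 \left(-7 + 10\right) + 1 = 136 \cdot 10 \cdot 3 + 1 = 136 \cdot 30 + 1 = 4080 + 1 = 4081$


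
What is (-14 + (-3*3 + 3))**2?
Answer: 400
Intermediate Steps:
(-14 + (-3*3 + 3))**2 = (-14 + (-9 + 3))**2 = (-14 - 6)**2 = (-20)**2 = 400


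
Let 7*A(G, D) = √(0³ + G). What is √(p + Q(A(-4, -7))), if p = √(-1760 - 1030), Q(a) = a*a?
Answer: √(-4 + 147*I*√310)/7 ≈ 5.1351 + 5.1431*I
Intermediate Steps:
A(G, D) = √G/7 (A(G, D) = √(0³ + G)/7 = √(0 + G)/7 = √G/7)
Q(a) = a²
p = 3*I*√310 (p = √(-2790) = 3*I*√310 ≈ 52.82*I)
√(p + Q(A(-4, -7))) = √(3*I*√310 + (√(-4)/7)²) = √(3*I*√310 + ((2*I)/7)²) = √(3*I*√310 + (2*I/7)²) = √(3*I*√310 - 4/49) = √(-4/49 + 3*I*√310)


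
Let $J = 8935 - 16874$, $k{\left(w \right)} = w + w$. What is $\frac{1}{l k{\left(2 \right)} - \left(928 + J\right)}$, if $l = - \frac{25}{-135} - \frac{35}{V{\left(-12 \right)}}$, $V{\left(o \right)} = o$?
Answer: $\frac{27}{189632} \approx 0.00014238$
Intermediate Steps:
$k{\left(w \right)} = 2 w$
$l = \frac{335}{108}$ ($l = - \frac{25}{-135} - \frac{35}{-12} = \left(-25\right) \left(- \frac{1}{135}\right) - - \frac{35}{12} = \frac{5}{27} + \frac{35}{12} = \frac{335}{108} \approx 3.1019$)
$J = -7939$ ($J = 8935 - 16874 = -7939$)
$\frac{1}{l k{\left(2 \right)} - \left(928 + J\right)} = \frac{1}{\frac{335 \cdot 2 \cdot 2}{108} - -7011} = \frac{1}{\frac{335}{108} \cdot 4 + \left(-928 + 7939\right)} = \frac{1}{\frac{335}{27} + 7011} = \frac{1}{\frac{189632}{27}} = \frac{27}{189632}$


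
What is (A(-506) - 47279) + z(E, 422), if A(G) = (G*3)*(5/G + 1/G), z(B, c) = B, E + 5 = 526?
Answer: -46740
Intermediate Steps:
E = 521 (E = -5 + 526 = 521)
A(G) = 18 (A(G) = (3*G)*(5/G + 1/G) = (3*G)*(6/G) = 18)
(A(-506) - 47279) + z(E, 422) = (18 - 47279) + 521 = -47261 + 521 = -46740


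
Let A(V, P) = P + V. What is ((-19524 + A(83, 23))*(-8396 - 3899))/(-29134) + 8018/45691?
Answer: -779159476557/95082971 ≈ -8194.5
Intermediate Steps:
((-19524 + A(83, 23))*(-8396 - 3899))/(-29134) + 8018/45691 = ((-19524 + (23 + 83))*(-8396 - 3899))/(-29134) + 8018/45691 = ((-19524 + 106)*(-12295))*(-1/29134) + 8018*(1/45691) = -19418*(-12295)*(-1/29134) + 8018/45691 = 238744310*(-1/29134) + 8018/45691 = -17053165/2081 + 8018/45691 = -779159476557/95082971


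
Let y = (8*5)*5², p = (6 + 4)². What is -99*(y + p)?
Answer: -108900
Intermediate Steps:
p = 100 (p = 10² = 100)
y = 1000 (y = 40*25 = 1000)
-99*(y + p) = -99*(1000 + 100) = -99*1100 = -108900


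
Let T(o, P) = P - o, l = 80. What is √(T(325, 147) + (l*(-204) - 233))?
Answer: 39*I*√11 ≈ 129.35*I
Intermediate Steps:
√(T(325, 147) + (l*(-204) - 233)) = √((147 - 1*325) + (80*(-204) - 233)) = √((147 - 325) + (-16320 - 233)) = √(-178 - 16553) = √(-16731) = 39*I*√11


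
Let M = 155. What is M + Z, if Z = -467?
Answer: -312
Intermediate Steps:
M + Z = 155 - 467 = -312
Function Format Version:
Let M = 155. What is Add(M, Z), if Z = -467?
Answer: -312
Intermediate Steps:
Add(M, Z) = Add(155, -467) = -312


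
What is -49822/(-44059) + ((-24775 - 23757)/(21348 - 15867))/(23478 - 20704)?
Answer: 377685032140/334942994673 ≈ 1.1276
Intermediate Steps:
-49822/(-44059) + ((-24775 - 23757)/(21348 - 15867))/(23478 - 20704) = -49822*(-1/44059) - 48532/5481/2774 = 49822/44059 - 48532*1/5481*(1/2774) = 49822/44059 - 48532/5481*1/2774 = 49822/44059 - 24266/7602147 = 377685032140/334942994673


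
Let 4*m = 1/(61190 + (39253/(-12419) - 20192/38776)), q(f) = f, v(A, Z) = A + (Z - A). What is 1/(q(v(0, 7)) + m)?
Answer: 14732415591292/103126969333937 ≈ 0.14286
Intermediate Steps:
v(A, Z) = Z
m = 60194893/14732415591292 (m = 1/(4*(61190 + (39253/(-12419) - 20192/38776))) = 1/(4*(61190 + (39253*(-1/12419) - 20192*1/38776))) = 1/(4*(61190 + (-39253/12419 - 2524/4847))) = 1/(4*(61190 - 221604847/60194893)) = 1/(4*(3683103897823/60194893)) = (¼)*(60194893/3683103897823) = 60194893/14732415591292 ≈ 4.0859e-6)
1/(q(v(0, 7)) + m) = 1/(7 + 60194893/14732415591292) = 1/(103126969333937/14732415591292) = 14732415591292/103126969333937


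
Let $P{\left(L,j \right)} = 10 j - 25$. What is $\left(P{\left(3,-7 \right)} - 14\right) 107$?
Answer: $-11663$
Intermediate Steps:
$P{\left(L,j \right)} = -25 + 10 j$ ($P{\left(L,j \right)} = 10 j - 25 = -25 + 10 j$)
$\left(P{\left(3,-7 \right)} - 14\right) 107 = \left(\left(-25 + 10 \left(-7\right)\right) - 14\right) 107 = \left(\left(-25 - 70\right) - 14\right) 107 = \left(-95 - 14\right) 107 = \left(-109\right) 107 = -11663$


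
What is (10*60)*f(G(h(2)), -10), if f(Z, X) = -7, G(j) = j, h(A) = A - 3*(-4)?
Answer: -4200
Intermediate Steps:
h(A) = 12 + A (h(A) = A + 12 = 12 + A)
(10*60)*f(G(h(2)), -10) = (10*60)*(-7) = 600*(-7) = -4200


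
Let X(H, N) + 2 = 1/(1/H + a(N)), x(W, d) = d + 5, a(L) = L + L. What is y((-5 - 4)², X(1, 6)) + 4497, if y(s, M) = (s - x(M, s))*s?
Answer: 4092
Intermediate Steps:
a(L) = 2*L
x(W, d) = 5 + d
X(H, N) = -2 + 1/(1/H + 2*N)
y(s, M) = -5*s (y(s, M) = (s - (5 + s))*s = (s + (-5 - s))*s = -5*s)
y((-5 - 4)², X(1, 6)) + 4497 = -5*(-5 - 4)² + 4497 = -5*(-9)² + 4497 = -5*81 + 4497 = -405 + 4497 = 4092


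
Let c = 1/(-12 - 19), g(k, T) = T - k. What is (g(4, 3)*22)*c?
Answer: 22/31 ≈ 0.70968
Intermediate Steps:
c = -1/31 (c = 1/(-31) = -1/31 ≈ -0.032258)
(g(4, 3)*22)*c = ((3 - 1*4)*22)*(-1/31) = ((3 - 4)*22)*(-1/31) = -1*22*(-1/31) = -22*(-1/31) = 22/31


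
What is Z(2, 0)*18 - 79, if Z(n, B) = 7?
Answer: 47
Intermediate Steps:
Z(2, 0)*18 - 79 = 7*18 - 79 = 126 - 79 = 47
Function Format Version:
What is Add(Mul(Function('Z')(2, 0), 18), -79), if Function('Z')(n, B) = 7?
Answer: 47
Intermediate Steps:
Add(Mul(Function('Z')(2, 0), 18), -79) = Add(Mul(7, 18), -79) = Add(126, -79) = 47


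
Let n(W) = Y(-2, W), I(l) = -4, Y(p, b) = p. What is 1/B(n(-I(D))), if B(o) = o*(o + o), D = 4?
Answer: ⅛ ≈ 0.12500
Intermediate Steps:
n(W) = -2
B(o) = 2*o² (B(o) = o*(2*o) = 2*o²)
1/B(n(-I(D))) = 1/(2*(-2)²) = 1/(2*4) = 1/8 = ⅛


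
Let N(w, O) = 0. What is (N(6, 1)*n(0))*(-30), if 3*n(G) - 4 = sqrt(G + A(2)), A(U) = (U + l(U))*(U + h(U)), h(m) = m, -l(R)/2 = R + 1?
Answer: 0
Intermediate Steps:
l(R) = -2 - 2*R (l(R) = -2*(R + 1) = -2*(1 + R) = -2 - 2*R)
A(U) = 2*U*(-2 - U) (A(U) = (U + (-2 - 2*U))*(U + U) = (-2 - U)*(2*U) = 2*U*(-2 - U))
n(G) = 4/3 + sqrt(-16 + G)/3 (n(G) = 4/3 + sqrt(G + 2*2*(-2 - 1*2))/3 = 4/3 + sqrt(G + 2*2*(-2 - 2))/3 = 4/3 + sqrt(G + 2*2*(-4))/3 = 4/3 + sqrt(G - 16)/3 = 4/3 + sqrt(-16 + G)/3)
(N(6, 1)*n(0))*(-30) = (0*(4/3 + sqrt(-16 + 0)/3))*(-30) = (0*(4/3 + sqrt(-16)/3))*(-30) = (0*(4/3 + (4*I)/3))*(-30) = (0*(4/3 + 4*I/3))*(-30) = 0*(-30) = 0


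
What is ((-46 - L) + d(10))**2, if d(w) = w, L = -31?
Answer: 25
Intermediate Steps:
((-46 - L) + d(10))**2 = ((-46 - 1*(-31)) + 10)**2 = ((-46 + 31) + 10)**2 = (-15 + 10)**2 = (-5)**2 = 25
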